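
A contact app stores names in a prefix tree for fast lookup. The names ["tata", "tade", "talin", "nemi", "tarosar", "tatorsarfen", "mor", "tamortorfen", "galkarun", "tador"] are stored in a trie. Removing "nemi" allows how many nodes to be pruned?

4

A node on "nemi"'s path can go only if nothing else ends at it or branches off below it.
No other word shares any prefix with "nemi", so all 4 of its nodes go.
Nodes removed: 4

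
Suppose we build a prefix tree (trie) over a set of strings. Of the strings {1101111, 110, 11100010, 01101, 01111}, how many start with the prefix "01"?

Filter for entries beginning with "01":
Matches: "01101", "01111"
Count: 2

2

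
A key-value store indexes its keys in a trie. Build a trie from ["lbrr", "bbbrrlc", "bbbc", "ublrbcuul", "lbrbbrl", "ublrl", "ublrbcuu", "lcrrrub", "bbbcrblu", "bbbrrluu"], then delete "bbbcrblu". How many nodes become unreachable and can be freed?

4

After clearing the end-marker at "bbbcrblu", prune upward until reaching a node still needed by another word.
The suffix "rblu" (4 nodes) is used only by "bbbcrblu"; "bbbc" is itself a stored word, so pruning stops there.
Nodes removed: 4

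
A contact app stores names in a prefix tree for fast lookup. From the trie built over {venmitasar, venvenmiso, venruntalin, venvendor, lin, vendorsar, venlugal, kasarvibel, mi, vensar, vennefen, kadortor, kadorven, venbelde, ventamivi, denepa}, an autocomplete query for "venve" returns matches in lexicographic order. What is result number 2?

DFS of the "venve" subtree visits, in order: "venvendor", "venvenmiso"
Position 2: venvenmiso

venvenmiso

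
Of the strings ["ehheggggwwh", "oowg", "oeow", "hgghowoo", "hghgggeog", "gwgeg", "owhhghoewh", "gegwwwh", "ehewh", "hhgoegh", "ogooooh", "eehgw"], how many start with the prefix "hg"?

Traverse to the node for "hg", then collect every word in that subtree.
Words under "hg": hgghowoo, hghgggeog
Count: 2

2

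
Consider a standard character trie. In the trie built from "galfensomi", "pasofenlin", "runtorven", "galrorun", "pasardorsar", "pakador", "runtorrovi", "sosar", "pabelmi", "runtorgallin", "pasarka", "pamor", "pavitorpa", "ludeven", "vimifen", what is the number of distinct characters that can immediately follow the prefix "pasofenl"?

1

Follow the path "pasofenl" to its node, then look at its outgoing edges.
Distinct next characters after "pasofenl": i.
That node has 1 child edge.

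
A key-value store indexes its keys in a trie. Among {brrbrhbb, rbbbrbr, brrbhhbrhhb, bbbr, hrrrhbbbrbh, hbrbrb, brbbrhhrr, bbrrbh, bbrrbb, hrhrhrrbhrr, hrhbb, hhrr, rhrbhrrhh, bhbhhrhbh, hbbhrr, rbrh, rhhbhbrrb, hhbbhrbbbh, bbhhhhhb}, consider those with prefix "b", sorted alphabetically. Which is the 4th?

Filter for "b…" and sort: "bbbr", "bbhhhhhb", "bbrrbb", "bbrrbh", "bhbhhrhbh", "brbbrhhrr", "brrbhhbrhhb", "brrbrhbb"
The 4th is bbrrbh.

bbrrbh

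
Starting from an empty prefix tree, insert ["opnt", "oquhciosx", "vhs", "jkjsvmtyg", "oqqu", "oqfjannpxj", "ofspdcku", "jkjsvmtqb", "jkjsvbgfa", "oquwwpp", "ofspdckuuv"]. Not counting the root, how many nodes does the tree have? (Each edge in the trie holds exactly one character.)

53

Count nodes per top-level branch (shared prefixes stored once):
  'j'-branch (jkjsvbgfa, jkjsvmtqb, jkjsvmtyg): 15 nodes
  'o'-branch (ofspdcku, ofspdckuuv, opnt, oqfjannpxj, oqqu, oquhciosx, oquwwpp): 35 nodes
  'v'-branch (vhs): 3 nodes
Sum: 53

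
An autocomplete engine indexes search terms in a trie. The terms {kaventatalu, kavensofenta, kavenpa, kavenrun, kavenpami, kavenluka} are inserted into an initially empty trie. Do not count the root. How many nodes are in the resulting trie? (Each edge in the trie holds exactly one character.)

29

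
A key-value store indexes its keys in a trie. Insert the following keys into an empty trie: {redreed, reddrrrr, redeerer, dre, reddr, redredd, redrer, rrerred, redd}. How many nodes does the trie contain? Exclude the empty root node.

Insert word by word; a character creates a node only if that edge doesn't already exist:
  "redreed" → 7 new (r, e, d, r, e, e, d)
  "reddrrrr" → prefix "red" already present; 5 new (d, r, r, r, r)
  "redeerer" → prefix "red" already present; 5 new (e, e, r, e, r)
  "dre" → 3 new (d, r, e)
  "reddr" → prefix "reddr" already present; 0 new (none)
  "redredd" → prefix "redre" already present; 2 new (d, d)
  "redrer" → prefix "redre" already present; 1 new (r)
  "rrerred" → prefix "r" already present; 6 new (r, e, r, r, e, d)
  "redd" → prefix "redd" already present; 0 new (none)
Total nodes = 7 + 5 + 5 + 3 + 0 + 2 + 1 + 6 + 0 = 29

29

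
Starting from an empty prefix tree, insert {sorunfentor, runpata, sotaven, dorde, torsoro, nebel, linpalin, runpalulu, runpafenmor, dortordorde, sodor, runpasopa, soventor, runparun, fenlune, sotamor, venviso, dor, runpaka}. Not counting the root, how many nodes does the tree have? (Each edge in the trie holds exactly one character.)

101

For each word, the new-node count is its length minus the longest prefix already in the trie:
  "sorunfentor" → 11 new (s, o, r, u, n, f, e, n, t, o, r)
  "runpata" → 7 new (r, u, n, p, a, t, a)
  "sotaven" → prefix "so" already present; 5 new (t, a, v, e, n)
  "dorde" → 5 new (d, o, r, d, e)
  "torsoro" → 7 new (t, o, r, s, o, r, o)
  "nebel" → 5 new (n, e, b, e, l)
  "linpalin" → 8 new (l, i, n, p, a, l, i, n)
  "runpalulu" → prefix "runpa" already present; 4 new (l, u, l, u)
  "runpafenmor" → prefix "runpa" already present; 6 new (f, e, n, m, o, r)
  "dortordorde" → prefix "dor" already present; 8 new (t, o, r, d, o, r, d, e)
  "sodor" → prefix "so" already present; 3 new (d, o, r)
  "runpasopa" → prefix "runpa" already present; 4 new (s, o, p, a)
  "soventor" → prefix "so" already present; 6 new (v, e, n, t, o, r)
  "runparun" → prefix "runpa" already present; 3 new (r, u, n)
  "fenlune" → 7 new (f, e, n, l, u, n, e)
  "sotamor" → prefix "sota" already present; 3 new (m, o, r)
  "venviso" → 7 new (v, e, n, v, i, s, o)
  "dor" → prefix "dor" already present; 0 new (none)
  "runpaka" → prefix "runpa" already present; 2 new (k, a)
Total nodes = 11 + 7 + 5 + 5 + 7 + 5 + 8 + 4 + 6 + 8 + 3 + 4 + 6 + 3 + 7 + 3 + 7 + 0 + 2 = 101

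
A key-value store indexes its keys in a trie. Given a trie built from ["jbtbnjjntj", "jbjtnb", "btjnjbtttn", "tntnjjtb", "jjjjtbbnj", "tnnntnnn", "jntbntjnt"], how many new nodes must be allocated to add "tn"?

"tn" is already a full path in the trie; only an end-marker is added.
No new nodes are needed: 0.

0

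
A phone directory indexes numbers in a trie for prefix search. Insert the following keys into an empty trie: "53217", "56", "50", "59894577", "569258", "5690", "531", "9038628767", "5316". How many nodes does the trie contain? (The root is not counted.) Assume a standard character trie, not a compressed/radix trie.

31

For each word, the new-node count is its length minus the longest prefix already in the trie:
  "53217" → 5 new (5, 3, 2, 1, 7)
  "56" → prefix "5" already present; 1 new (6)
  "50" → prefix "5" already present; 1 new (0)
  "59894577" → prefix "5" already present; 7 new (9, 8, 9, 4, 5, 7, 7)
  "569258" → prefix "56" already present; 4 new (9, 2, 5, 8)
  "5690" → prefix "569" already present; 1 new (0)
  "531" → prefix "53" already present; 1 new (1)
  "9038628767" → 10 new (9, 0, 3, 8, 6, 2, 8, 7, 6, 7)
  "5316" → prefix "531" already present; 1 new (6)
Total nodes = 5 + 1 + 1 + 7 + 4 + 1 + 1 + 10 + 1 = 31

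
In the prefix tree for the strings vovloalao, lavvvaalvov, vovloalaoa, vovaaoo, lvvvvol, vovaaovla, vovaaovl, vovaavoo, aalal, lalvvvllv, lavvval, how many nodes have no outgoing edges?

A leaf is a node with no children — equivalently, the end of a word that is not a proper prefix of any other stored word.
Those words: "aalal", "lalvvvllv", "lavvvaalvov", "lavvval", "lvvvvol", "vovaaoo", "vovaaovla", "vovaavoo", "vovloalaoa"
Leaf count: 9

9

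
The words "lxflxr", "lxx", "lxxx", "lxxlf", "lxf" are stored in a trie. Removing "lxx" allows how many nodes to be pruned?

0

A node on "lxx"'s path can go only if nothing else ends at it or branches off below it.
Every node on "lxx" is still needed (e.g. by "lxxx"), so nothing is freed.
Nodes removed: 0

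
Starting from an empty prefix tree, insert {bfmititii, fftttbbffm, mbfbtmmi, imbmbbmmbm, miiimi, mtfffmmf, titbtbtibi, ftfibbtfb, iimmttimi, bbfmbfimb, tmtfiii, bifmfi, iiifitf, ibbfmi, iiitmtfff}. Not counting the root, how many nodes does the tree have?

For each word, the new-node count is its length minus the longest prefix already in the trie:
  "bfmititii" → 9 new (b, f, m, i, t, i, t, i, i)
  "fftttbbffm" → 10 new (f, f, t, t, t, b, b, f, f, m)
  "mbfbtmmi" → 8 new (m, b, f, b, t, m, m, i)
  "imbmbbmmbm" → 10 new (i, m, b, m, b, b, m, m, b, m)
  "miiimi" → prefix "m" already present; 5 new (i, i, i, m, i)
  "mtfffmmf" → prefix "m" already present; 7 new (t, f, f, f, m, m, f)
  "titbtbtibi" → 10 new (t, i, t, b, t, b, t, i, b, i)
  "ftfibbtfb" → prefix "f" already present; 8 new (t, f, i, b, b, t, f, b)
  "iimmttimi" → prefix "i" already present; 8 new (i, m, m, t, t, i, m, i)
  "bbfmbfimb" → prefix "b" already present; 8 new (b, f, m, b, f, i, m, b)
  "tmtfiii" → prefix "t" already present; 6 new (m, t, f, i, i, i)
  "bifmfi" → prefix "b" already present; 5 new (i, f, m, f, i)
  "iiifitf" → prefix "ii" already present; 5 new (i, f, i, t, f)
  "ibbfmi" → prefix "i" already present; 5 new (b, b, f, m, i)
  "iiitmtfff" → prefix "iii" already present; 6 new (t, m, t, f, f, f)
Total nodes = 9 + 10 + 8 + 10 + 5 + 7 + 10 + 8 + 8 + 8 + 6 + 5 + 5 + 5 + 6 = 110

110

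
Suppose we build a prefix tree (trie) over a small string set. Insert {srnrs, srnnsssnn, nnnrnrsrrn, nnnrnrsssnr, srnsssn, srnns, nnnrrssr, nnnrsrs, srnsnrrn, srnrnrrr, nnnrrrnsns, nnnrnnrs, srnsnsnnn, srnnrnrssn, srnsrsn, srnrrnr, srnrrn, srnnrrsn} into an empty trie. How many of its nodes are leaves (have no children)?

16

A leaf is a node with no children — equivalently, the end of a word that is not a proper prefix of any other stored word.
Those words: "nnnrnnrs", "nnnrnrsrrn", "nnnrnrsssnr", "nnnrrrnsns", "nnnrrssr", "nnnrsrs", "srnnrnrssn", "srnnrrsn", "srnnsssnn", "srnrnrrr", "srnrrnr", "srnrs", "srnsnrrn", "srnsnsnnn", "srnsrsn", "srnsssn"
Leaf count: 16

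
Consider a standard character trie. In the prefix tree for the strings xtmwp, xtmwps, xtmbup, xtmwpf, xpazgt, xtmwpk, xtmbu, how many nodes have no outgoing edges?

5

A leaf is a node with no children — equivalently, the end of a word that is not a proper prefix of any other stored word.
Those words: "xpazgt", "xtmbup", "xtmwpf", "xtmwpk", "xtmwps"
Leaf count: 5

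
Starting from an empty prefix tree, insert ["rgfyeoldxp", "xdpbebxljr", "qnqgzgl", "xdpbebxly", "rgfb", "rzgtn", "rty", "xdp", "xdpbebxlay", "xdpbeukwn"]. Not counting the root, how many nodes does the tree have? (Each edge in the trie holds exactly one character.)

For each word, the new-node count is its length minus the longest prefix already in the trie:
  "rgfyeoldxp" → 10 new (r, g, f, y, e, o, l, d, x, p)
  "xdpbebxljr" → 10 new (x, d, p, b, e, b, x, l, j, r)
  "qnqgzgl" → 7 new (q, n, q, g, z, g, l)
  "xdpbebxly" → prefix "xdpbebxl" already present; 1 new (y)
  "rgfb" → prefix "rgf" already present; 1 new (b)
  "rzgtn" → prefix "r" already present; 4 new (z, g, t, n)
  "rty" → prefix "r" already present; 2 new (t, y)
  "xdp" → prefix "xdp" already present; 0 new (none)
  "xdpbebxlay" → prefix "xdpbebxl" already present; 2 new (a, y)
  "xdpbeukwn" → prefix "xdpbe" already present; 4 new (u, k, w, n)
Total nodes = 10 + 10 + 7 + 1 + 1 + 4 + 2 + 0 + 2 + 4 = 41

41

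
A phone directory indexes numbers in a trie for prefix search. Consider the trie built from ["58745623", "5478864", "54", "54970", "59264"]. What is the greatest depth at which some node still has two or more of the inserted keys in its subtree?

2

Look for the deepest trie node that still has at least two words in its subtree.
"54" and "5478864" agree on "54" (2 characters) before diverging; nothing deeper is shared.
Longest shared-prefix length: 2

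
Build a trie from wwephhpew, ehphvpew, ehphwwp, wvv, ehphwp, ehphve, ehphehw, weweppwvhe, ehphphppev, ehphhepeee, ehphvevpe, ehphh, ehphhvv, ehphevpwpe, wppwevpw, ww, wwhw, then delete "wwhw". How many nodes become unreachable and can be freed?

2

After clearing the end-marker at "wwhw", prune upward until reaching a node still needed by another word.
The suffix "hw" (2 nodes) is used only by "wwhw"; the node for "ww" still has the child "e", so pruning stops there.
Nodes removed: 2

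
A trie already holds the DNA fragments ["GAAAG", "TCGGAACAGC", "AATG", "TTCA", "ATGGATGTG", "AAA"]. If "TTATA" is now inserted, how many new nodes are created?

The longest prefix of "TTATA" already in the trie is "TT" (length 2).
Each of the 3 remaining characters creates one node.

3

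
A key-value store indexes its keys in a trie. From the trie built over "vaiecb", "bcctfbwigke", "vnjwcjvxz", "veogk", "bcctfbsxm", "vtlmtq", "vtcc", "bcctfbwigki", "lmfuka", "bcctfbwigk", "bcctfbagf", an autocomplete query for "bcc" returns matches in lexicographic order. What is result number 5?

DFS of the "bcc" subtree visits, in order: "bcctfbagf", "bcctfbsxm", "bcctfbwigk", "bcctfbwigke", "bcctfbwigki"
Position 5: bcctfbwigki

bcctfbwigki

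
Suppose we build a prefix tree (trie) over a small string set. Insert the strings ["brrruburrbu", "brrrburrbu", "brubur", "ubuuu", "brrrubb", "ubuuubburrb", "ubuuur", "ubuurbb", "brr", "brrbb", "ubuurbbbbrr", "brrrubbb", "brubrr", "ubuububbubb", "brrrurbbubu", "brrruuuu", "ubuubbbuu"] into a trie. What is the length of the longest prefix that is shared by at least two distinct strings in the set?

Equivalently: take the maximum, over all pairs, of their longest common prefix length.
e.g. "brrrubb" and "brrrubbb" share the prefix "brrrubb" of length 7; no pair shares a longer one.
Longest shared-prefix length: 7

7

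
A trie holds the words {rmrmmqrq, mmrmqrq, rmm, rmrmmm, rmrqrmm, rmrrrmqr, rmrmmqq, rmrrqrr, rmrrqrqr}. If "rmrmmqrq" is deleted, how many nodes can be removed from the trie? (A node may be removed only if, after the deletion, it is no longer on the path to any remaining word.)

A node on "rmrmmqrq"'s path can go only if nothing else ends at it or branches off below it.
The suffix "rq" (2 nodes) is used only by "rmrmmqrq"; the node for "rmrmmq" still has the child "q", so pruning stops there.
Nodes removed: 2

2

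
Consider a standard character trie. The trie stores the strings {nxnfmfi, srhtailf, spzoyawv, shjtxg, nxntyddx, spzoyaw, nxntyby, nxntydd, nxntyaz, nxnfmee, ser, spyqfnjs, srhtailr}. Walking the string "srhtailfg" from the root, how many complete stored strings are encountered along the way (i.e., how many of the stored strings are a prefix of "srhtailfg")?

1

Walk "srhtailfg" from the root; an end-of-word marker is hit whenever a stored word is a prefix of "srhtailfg".
Prefixes of the query that are stored words: "srhtailf"
Count: 1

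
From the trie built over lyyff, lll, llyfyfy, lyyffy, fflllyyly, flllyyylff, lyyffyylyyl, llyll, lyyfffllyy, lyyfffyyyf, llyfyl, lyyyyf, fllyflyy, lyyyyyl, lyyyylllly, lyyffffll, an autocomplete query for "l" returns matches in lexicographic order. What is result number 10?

Filter for "l…" and sort: "lll", "llyfyfy", "llyfyl", "llyll", "lyyff", "lyyffffll", "lyyfffllyy", "lyyfffyyyf", "lyyffy", "lyyffyylyyl", "lyyyyf", "lyyyylllly", "lyyyyyl"
Position 10: lyyffyylyyl

lyyffyylyyl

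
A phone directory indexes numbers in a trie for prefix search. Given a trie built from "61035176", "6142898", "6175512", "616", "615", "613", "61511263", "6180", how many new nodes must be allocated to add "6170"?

1

"617" is already a path in the trie; the remaining "0" must be added.
Each of the 1 remaining characters creates one node.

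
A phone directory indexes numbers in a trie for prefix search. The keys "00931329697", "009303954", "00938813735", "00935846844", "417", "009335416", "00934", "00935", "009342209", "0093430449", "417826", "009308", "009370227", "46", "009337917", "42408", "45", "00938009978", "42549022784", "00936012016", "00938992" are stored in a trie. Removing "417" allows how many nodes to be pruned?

0

After clearing the end-marker at "417", prune upward until reaching a node still needed by another word.
Every node on "417" is still needed (e.g. by "417826"), so nothing is freed.
Nodes removed: 0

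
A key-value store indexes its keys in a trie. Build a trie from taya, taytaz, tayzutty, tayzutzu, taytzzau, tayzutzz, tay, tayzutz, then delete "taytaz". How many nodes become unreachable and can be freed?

2

Walk "taytaz" from the leaf back toward the root, removing each node that no remaining word uses.
The suffix "az" (2 nodes) is used only by "taytaz"; the node for "tayt" still has the child "z", so pruning stops there.
Nodes removed: 2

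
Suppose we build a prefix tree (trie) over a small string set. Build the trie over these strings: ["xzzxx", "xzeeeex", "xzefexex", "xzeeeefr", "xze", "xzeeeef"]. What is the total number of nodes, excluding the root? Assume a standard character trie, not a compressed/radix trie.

Count nodes per top-level branch (shared prefixes stored once):
  'x'-branch (xze, xzeeeef, xzeeeefr, xzeeeex, xzefexex, xzzxx): 17 nodes
Sum: 17

17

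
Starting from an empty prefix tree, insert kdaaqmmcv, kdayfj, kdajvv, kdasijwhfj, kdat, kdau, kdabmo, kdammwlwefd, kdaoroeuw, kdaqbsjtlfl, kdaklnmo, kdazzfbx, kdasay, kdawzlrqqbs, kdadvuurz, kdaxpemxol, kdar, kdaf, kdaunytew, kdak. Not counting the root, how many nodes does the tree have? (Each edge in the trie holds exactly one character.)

89

Count nodes per top-level branch (shared prefixes stored once):
  'k'-branch (kdaaqmmcv, kdabmo, kdadvuurz, kdaf, kdajvv, kdak, kdaklnmo, kdammwlwefd, kdaoroeuw, kdaqbsjtlfl, kdar, kdasay, kdasijwhfj, kdat, kdau, kdaunytew, kdawzlrqqbs, kdaxpemxol, kdayfj, kdazzfbx): 89 nodes
Sum: 89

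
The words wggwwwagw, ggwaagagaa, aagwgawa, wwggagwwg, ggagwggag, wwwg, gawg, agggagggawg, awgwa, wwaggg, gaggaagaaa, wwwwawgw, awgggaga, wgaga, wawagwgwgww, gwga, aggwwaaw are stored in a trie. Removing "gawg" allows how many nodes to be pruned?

2

After clearing the end-marker at "gawg", prune upward until reaching a node still needed by another word.
The suffix "wg" (2 nodes) is used only by "gawg"; the node for "ga" still has the child "g", so pruning stops there.
Nodes removed: 2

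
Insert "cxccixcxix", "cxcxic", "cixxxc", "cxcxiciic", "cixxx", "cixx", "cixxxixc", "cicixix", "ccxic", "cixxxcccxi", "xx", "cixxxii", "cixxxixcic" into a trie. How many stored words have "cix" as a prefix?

7

Walk to "cix"; the words in its subtree are exactly those with that prefix.
Matches: "cixx", "cixxx", "cixxxc", "cixxxcccxi", "cixxxii", "cixxxixc", "cixxxixcic"
Count: 7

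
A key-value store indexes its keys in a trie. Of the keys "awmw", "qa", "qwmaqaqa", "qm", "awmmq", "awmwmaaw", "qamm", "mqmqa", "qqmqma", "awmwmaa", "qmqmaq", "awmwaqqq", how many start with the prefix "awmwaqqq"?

1

Traverse to the node for "awmwaqqq", then collect every word in that subtree.
Words under "awmwaqqq": awmwaqqq
Count: 1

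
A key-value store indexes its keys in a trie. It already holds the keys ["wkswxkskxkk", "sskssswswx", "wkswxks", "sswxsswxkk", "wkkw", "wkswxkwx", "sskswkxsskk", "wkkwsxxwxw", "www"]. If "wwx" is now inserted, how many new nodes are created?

Walking "wwx" from the root, the first 2 characters ("ww") follow existing edges; "x" is the first miss.
So 3 − 2 = 1 new nodes.

1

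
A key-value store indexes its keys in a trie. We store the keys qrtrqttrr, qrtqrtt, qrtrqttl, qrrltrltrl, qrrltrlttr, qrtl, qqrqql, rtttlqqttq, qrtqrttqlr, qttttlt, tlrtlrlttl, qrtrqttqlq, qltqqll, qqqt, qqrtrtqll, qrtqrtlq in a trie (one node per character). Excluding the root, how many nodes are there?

Insert word by word; a character creates a node only if that edge doesn't already exist:
  "qrtrqttrr" → 9 new (q, r, t, r, q, t, t, r, r)
  "qrtqrtt" → prefix "qrt" already present; 4 new (q, r, t, t)
  "qrtrqttl" → prefix "qrtrqtt" already present; 1 new (l)
  "qrrltrltrl" → prefix "qr" already present; 8 new (r, l, t, r, l, t, r, l)
  "qrrltrlttr" → prefix "qrrltrlt" already present; 2 new (t, r)
  "qrtl" → prefix "qrt" already present; 1 new (l)
  "qqrqql" → prefix "q" already present; 5 new (q, r, q, q, l)
  "rtttlqqttq" → 10 new (r, t, t, t, l, q, q, t, t, q)
  "qrtqrttqlr" → prefix "qrtqrtt" already present; 3 new (q, l, r)
  "qttttlt" → prefix "q" already present; 6 new (t, t, t, t, l, t)
  "tlrtlrlttl" → 10 new (t, l, r, t, l, r, l, t, t, l)
  "qrtrqttqlq" → prefix "qrtrqtt" already present; 3 new (q, l, q)
  "qltqqll" → prefix "q" already present; 6 new (l, t, q, q, l, l)
  "qqqt" → prefix "qq" already present; 2 new (q, t)
  "qqrtrtqll" → prefix "qqr" already present; 6 new (t, r, t, q, l, l)
  "qrtqrtlq" → prefix "qrtqrt" already present; 2 new (l, q)
Total nodes = 9 + 4 + 1 + 8 + 2 + 1 + 5 + 10 + 3 + 6 + 10 + 3 + 6 + 2 + 6 + 2 = 78

78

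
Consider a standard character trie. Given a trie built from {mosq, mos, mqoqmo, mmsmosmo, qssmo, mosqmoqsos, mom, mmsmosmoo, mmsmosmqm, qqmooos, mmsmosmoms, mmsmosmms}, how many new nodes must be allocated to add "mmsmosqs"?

2

The longest prefix of "mmsmosqs" already in the trie is "mmsmos" (length 6).
New nodes needed: |"mmsmosqs"| − 6 = 8 − 6 = 2.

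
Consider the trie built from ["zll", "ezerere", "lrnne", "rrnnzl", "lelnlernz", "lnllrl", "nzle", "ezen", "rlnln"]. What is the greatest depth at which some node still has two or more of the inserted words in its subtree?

The deepest shared node is where two words last agree before diverging.
e.g. "ezen" and "ezerere" share the prefix "eze" of length 3; no pair shares a longer one.
Longest shared-prefix length: 3

3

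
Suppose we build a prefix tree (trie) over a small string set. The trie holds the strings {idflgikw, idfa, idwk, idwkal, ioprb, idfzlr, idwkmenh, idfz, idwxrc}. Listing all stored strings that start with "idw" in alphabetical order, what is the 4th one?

Words with prefix "idw", in lexicographic order: "idwk", "idwkal", "idwkmenh", "idwxrc"
The 4th is idwxrc.

idwxrc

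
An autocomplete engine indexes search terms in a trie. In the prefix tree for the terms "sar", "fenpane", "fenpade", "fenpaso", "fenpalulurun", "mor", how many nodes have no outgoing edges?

6

A leaf is a node with no children — equivalently, the end of a word that is not a proper prefix of any other stored word.
Those words: "fenpade", "fenpalulurun", "fenpane", "fenpaso", "mor", "sar"
Leaf count: 6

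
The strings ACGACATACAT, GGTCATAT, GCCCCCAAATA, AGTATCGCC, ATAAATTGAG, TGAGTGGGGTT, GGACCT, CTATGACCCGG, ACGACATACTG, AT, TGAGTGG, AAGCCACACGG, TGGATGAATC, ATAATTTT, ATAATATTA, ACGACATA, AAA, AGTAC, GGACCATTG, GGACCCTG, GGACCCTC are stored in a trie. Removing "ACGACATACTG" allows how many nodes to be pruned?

2

A node on "ACGACATACTG"'s path can go only if nothing else ends at it or branches off below it.
The suffix "TG" (2 nodes) is used only by "ACGACATACTG"; the node for "ACGACATAC" still has the child "A", so pruning stops there.
Nodes removed: 2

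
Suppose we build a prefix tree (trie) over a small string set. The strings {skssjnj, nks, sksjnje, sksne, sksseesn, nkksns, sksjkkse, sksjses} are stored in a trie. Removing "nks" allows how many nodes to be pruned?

1

After clearing the end-marker at "nks", prune upward until reaching a node still needed by another word.
The suffix "s" (1 node) is used only by "nks"; the node for "nk" still has the child "k", so pruning stops there.
Nodes removed: 1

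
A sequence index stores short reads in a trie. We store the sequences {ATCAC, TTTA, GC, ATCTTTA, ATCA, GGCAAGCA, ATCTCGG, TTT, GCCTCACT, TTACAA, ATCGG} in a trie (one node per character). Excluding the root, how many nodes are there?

37

Trie structure (* marks end of a word):
(root)
├─ A
│  └─ T
│     └─ C
│        ├─ A *
│        │  └─ C *
│        ├─ G
│        │  └─ G *
│        └─ T
│           ├─ C
│           │  └─ G
│           │     └─ G *
│           └─ T
│              └─ T
│                 └─ A *
├─ G
│  ├─ C *
│  │  └─ C
│  │     └─ T
│  │        └─ C
│  │           └─ A
│  │              └─ C
│  │                 └─ T *
│  └─ G
│     └─ C
│        └─ A
│           └─ A
│              └─ G
│                 └─ C
│                    └─ A *
└─ T
   └─ T
      ├─ A
      │  └─ C
      │     └─ A
      │        └─ A *
      └─ T *
         └─ A *
Counting every labelled node above: 37.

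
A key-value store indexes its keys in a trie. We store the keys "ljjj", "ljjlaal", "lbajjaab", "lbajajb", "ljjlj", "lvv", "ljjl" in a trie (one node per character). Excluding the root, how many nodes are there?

Insert word by word; a character creates a node only if that edge doesn't already exist:
  "ljjj" → 4 new (l, j, j, j)
  "ljjlaal" → prefix "ljj" already present; 4 new (l, a, a, l)
  "lbajjaab" → prefix "l" already present; 7 new (b, a, j, j, a, a, b)
  "lbajajb" → prefix "lbaj" already present; 3 new (a, j, b)
  "ljjlj" → prefix "ljjl" already present; 1 new (j)
  "lvv" → prefix "l" already present; 2 new (v, v)
  "ljjl" → prefix "ljjl" already present; 0 new (none)
Total nodes = 4 + 4 + 7 + 3 + 1 + 2 + 0 = 21

21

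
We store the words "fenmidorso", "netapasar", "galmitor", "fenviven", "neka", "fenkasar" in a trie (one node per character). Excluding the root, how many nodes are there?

39

Trie structure (* marks end of a word):
(root)
├─ f
│  └─ e
│     └─ n
│        ├─ k
│        │  └─ a
│        │     └─ s
│        │        └─ a
│        │           └─ r *
│        ├─ m
│        │  └─ i
│        │     └─ d
│        │        └─ o
│        │           └─ r
│        │              └─ s
│        │                 └─ o *
│        └─ v
│           └─ i
│              └─ v
│                 └─ e
│                    └─ n *
├─ g
│  └─ a
│     └─ l
│        └─ m
│           └─ i
│              └─ t
│                 └─ o
│                    └─ r *
└─ n
   └─ e
      ├─ k
      │  └─ a *
      └─ t
         └─ a
            └─ p
               └─ a
                  └─ s
                     └─ a
                        └─ r *
Counting every labelled node above: 39.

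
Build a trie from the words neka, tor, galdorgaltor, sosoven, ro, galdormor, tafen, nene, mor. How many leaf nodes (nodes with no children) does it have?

9

Leaves are exactly the stored words that no other stored word extends.
Those words: "galdorgaltor", "galdormor", "mor", "neka", "nene", "ro", "sosoven", "tafen", "tor"
Leaf count: 9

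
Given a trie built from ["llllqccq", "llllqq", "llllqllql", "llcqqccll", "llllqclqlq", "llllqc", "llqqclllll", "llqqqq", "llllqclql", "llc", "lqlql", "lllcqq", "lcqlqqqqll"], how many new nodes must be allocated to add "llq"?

0

Every character of "llq" already lies on an existing path (it is a prefix of some stored word).
No new nodes are needed: 0.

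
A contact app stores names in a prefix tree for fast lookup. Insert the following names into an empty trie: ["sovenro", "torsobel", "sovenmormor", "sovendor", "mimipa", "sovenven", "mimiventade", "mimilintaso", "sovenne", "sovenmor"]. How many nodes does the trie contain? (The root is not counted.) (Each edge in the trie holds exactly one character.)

Count nodes per top-level branch (shared prefixes stored once):
  'm'-branch (mimilintaso, mimipa, mimiventade): 20 nodes
  's'-branch (sovendor, sovenmor, sovenmormor, sovenne, sovenro, sovenven): 21 nodes
  't'-branch (torsobel): 8 nodes
Sum: 49

49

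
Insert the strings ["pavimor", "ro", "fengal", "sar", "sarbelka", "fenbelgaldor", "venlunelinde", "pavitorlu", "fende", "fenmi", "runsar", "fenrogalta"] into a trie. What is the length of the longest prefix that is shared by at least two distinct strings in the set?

4

The deepest shared node is where two words last agree before diverging.
"pavimor" and "pavitorlu" agree on "pavi" (4 characters) before diverging; nothing deeper is shared.
Longest shared-prefix length: 4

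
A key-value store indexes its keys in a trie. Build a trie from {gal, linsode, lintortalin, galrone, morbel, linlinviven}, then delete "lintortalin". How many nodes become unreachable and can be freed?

Walk "lintortalin" from the leaf back toward the root, removing each node that no remaining word uses.
The suffix "tortalin" (8 nodes) is used only by "lintortalin"; the node for "lin" still has the child "s", so pruning stops there.
Nodes removed: 8

8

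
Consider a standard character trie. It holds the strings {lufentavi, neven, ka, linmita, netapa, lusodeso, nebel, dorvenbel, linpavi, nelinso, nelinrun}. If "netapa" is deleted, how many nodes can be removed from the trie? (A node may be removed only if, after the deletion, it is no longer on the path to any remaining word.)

4

Walk "netapa" from the leaf back toward the root, removing each node that no remaining word uses.
The suffix "tapa" (4 nodes) is used only by "netapa"; the node for "ne" still has the child "v", so pruning stops there.
Nodes removed: 4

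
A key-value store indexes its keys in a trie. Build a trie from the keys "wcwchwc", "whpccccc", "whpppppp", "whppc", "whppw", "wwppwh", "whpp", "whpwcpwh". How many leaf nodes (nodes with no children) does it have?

7

A leaf is a node with no children — equivalently, the end of a word that is not a proper prefix of any other stored word.
Those words: "wcwchwc", "whpccccc", "whppc", "whpppppp", "whppw", "whpwcpwh", "wwppwh"
Leaf count: 7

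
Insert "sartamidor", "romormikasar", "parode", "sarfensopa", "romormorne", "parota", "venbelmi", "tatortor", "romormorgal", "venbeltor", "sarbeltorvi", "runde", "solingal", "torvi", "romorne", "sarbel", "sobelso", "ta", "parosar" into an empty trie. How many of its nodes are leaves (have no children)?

Leaves are exactly the stored words that no other stored word extends.
Those words: "parode", "parosar", "parota", "romormikasar", "romormorgal", "romormorne", "romorne", "runde", "sarbeltorvi", "sarfensopa", "sartamidor", "sobelso", "solingal", "tatortor", "torvi", "venbelmi", "venbeltor"
Leaf count: 17

17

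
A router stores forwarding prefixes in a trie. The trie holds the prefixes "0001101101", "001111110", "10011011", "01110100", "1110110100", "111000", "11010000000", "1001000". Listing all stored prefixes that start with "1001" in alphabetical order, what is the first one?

DFS of the "1001" subtree visits, in order: "1001000", "10011011"
The 1st is 1001000.

1001000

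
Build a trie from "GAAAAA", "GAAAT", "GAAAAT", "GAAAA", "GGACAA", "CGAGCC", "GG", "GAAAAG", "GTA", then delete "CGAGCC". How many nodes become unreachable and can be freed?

A node on "CGAGCC"'s path can go only if nothing else ends at it or branches off below it.
No other word shares any prefix with "CGAGCC", so all 6 of its nodes go.
Nodes removed: 6

6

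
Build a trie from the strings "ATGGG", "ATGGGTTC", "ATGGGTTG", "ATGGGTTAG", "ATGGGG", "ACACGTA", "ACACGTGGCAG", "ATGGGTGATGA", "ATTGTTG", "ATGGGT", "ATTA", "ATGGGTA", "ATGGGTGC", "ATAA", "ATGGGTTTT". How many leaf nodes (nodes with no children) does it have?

13

A leaf is a node with no children — equivalently, the end of a word that is not a proper prefix of any other stored word.
Those words: "ACACGTA", "ACACGTGGCAG", "ATAA", "ATGGGG", "ATGGGTA", "ATGGGTGATGA", "ATGGGTGC", "ATGGGTTAG", "ATGGGTTC", "ATGGGTTG", "ATGGGTTTT", "ATTA", "ATTGTTG"
Leaf count: 13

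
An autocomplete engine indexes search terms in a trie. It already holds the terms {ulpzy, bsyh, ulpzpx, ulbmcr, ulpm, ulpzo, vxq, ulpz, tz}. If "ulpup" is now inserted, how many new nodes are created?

2

"ulp" is already a path in the trie; the remaining "up" must be added.
Each of the 2 remaining characters creates one node.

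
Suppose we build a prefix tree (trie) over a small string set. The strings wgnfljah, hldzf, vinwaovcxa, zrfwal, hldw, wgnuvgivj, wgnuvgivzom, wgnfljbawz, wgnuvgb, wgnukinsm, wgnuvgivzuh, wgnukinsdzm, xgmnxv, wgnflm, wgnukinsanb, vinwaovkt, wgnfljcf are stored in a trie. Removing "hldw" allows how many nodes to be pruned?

1

A node on "hldw"'s path can go only if nothing else ends at it or branches off below it.
The suffix "w" (1 node) is used only by "hldw"; the node for "hld" still has the child "z", so pruning stops there.
Nodes removed: 1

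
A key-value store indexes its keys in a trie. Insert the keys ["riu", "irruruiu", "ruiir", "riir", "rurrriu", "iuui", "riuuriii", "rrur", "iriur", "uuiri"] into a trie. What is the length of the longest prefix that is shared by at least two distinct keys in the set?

3

Look for the deepest trie node that still has at least two words in its subtree.
"riu" and "riuuriii" agree on "riu" (3 characters) before diverging; nothing deeper is shared.
Longest shared-prefix length: 3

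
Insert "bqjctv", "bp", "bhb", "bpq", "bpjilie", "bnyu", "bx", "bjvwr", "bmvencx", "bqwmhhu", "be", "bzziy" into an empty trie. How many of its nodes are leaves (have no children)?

A leaf is a node with no children — equivalently, the end of a word that is not a proper prefix of any other stored word.
Those words: "be", "bhb", "bjvwr", "bmvencx", "bnyu", "bpjilie", "bpq", "bqjctv", "bqwmhhu", "bx", "bzziy"
Leaf count: 11

11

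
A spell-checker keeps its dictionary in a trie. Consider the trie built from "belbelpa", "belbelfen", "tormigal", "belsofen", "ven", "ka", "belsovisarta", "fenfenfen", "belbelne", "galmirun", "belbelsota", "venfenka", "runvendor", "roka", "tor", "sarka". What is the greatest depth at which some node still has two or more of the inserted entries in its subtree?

Equivalently: take the maximum, over all pairs, of their longest common prefix length.
e.g. "belbelfen" and "belbelne" share the prefix "belbel" of length 6; no pair shares a longer one.
Longest shared-prefix length: 6

6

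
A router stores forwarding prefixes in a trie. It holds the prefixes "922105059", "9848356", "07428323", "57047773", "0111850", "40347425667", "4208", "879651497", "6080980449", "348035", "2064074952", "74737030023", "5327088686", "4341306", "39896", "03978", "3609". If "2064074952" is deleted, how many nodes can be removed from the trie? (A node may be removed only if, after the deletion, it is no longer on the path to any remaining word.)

10

After clearing the end-marker at "2064074952", prune upward until reaching a node still needed by another word.
No other word shares any prefix with "2064074952", so all 10 of its nodes go.
Nodes removed: 10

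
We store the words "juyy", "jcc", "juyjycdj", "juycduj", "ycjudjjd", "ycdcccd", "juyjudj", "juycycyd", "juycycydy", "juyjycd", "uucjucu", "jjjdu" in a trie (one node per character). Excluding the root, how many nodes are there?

Insert word by word; a character creates a node only if that edge doesn't already exist:
  "juyy" → 4 new (j, u, y, y)
  "jcc" → prefix "j" already present; 2 new (c, c)
  "juyjycdj" → prefix "juy" already present; 5 new (j, y, c, d, j)
  "juycduj" → prefix "juy" already present; 4 new (c, d, u, j)
  "ycjudjjd" → 8 new (y, c, j, u, d, j, j, d)
  "ycdcccd" → prefix "yc" already present; 5 new (d, c, c, c, d)
  "juyjudj" → prefix "juyj" already present; 3 new (u, d, j)
  "juycycyd" → prefix "juyc" already present; 4 new (y, c, y, d)
  "juycycydy" → prefix "juycycyd" already present; 1 new (y)
  "juyjycd" → prefix "juyjycd" already present; 0 new (none)
  "uucjucu" → 7 new (u, u, c, j, u, c, u)
  "jjjdu" → prefix "j" already present; 4 new (j, j, d, u)
Total nodes = 4 + 2 + 5 + 4 + 8 + 5 + 3 + 4 + 1 + 0 + 7 + 4 = 47

47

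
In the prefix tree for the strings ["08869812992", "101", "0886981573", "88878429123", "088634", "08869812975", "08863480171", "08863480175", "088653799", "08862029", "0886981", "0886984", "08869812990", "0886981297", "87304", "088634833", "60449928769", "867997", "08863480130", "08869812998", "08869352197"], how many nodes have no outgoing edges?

18

A leaf is a node with no children — equivalently, the end of a word that is not a proper prefix of any other stored word.
Those words: "08862029", "08863480130", "08863480171", "08863480175", "088634833", "088653799", "08869352197", "08869812975", "08869812990", "08869812992", "08869812998", "0886981573", "0886984", "101", "60449928769", "867997", "87304", "88878429123"
Leaf count: 18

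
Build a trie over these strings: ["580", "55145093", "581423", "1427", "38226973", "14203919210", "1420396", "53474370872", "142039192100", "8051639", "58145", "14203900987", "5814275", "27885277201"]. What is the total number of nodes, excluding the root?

Insert word by word; a character creates a node only if that edge doesn't already exist:
  "580" → 3 new (5, 8, 0)
  "55145093" → prefix "5" already present; 7 new (5, 1, 4, 5, 0, 9, 3)
  "581423" → prefix "58" already present; 4 new (1, 4, 2, 3)
  "1427" → 4 new (1, 4, 2, 7)
  "38226973" → 8 new (3, 8, 2, 2, 6, 9, 7, 3)
  "14203919210" → prefix "142" already present; 8 new (0, 3, 9, 1, 9, 2, 1, 0)
  "1420396" → prefix "142039" already present; 1 new (6)
  "53474370872" → prefix "5" already present; 10 new (3, 4, 7, 4, 3, 7, 0, 8, 7, 2)
  "142039192100" → prefix "14203919210" already present; 1 new (0)
  "8051639" → 7 new (8, 0, 5, 1, 6, 3, 9)
  "58145" → prefix "5814" already present; 1 new (5)
  "14203900987" → prefix "142039" already present; 5 new (0, 0, 9, 8, 7)
  "5814275" → prefix "58142" already present; 2 new (7, 5)
  "27885277201" → 11 new (2, 7, 8, 8, 5, 2, 7, 7, 2, 0, 1)
Total nodes = 3 + 7 + 4 + 4 + 8 + 8 + 1 + 10 + 1 + 7 + 1 + 5 + 2 + 11 = 72

72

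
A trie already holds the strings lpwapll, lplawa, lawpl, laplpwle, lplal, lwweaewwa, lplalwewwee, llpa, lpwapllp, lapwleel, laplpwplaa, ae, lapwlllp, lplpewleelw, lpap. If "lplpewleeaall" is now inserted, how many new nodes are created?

4

The longest prefix of "lplpewleeaall" already in the trie is "lplpewlee" (length 9).
Each of the 4 remaining characters creates one node.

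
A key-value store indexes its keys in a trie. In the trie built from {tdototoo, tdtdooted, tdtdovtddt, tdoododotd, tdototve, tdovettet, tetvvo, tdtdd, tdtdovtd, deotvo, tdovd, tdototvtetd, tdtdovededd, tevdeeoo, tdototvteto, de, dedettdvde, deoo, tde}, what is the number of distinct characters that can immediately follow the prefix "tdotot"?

2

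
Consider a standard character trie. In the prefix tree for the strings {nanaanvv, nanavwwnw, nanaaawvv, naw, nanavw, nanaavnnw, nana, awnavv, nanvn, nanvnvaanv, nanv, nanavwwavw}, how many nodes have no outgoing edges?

8

Leaves are exactly the stored words that no other stored word extends.
Those words: "awnavv", "nanaaawvv", "nanaanvv", "nanaavnnw", "nanavwwavw", "nanavwwnw", "nanvnvaanv", "naw"
Leaf count: 8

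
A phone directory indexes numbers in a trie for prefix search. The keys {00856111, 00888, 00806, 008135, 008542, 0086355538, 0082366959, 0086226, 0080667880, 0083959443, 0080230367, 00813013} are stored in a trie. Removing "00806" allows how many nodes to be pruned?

0

After clearing the end-marker at "00806", prune upward until reaching a node still needed by another word.
Every node on "00806" is still needed (e.g. by "0080667880"), so nothing is freed.
Nodes removed: 0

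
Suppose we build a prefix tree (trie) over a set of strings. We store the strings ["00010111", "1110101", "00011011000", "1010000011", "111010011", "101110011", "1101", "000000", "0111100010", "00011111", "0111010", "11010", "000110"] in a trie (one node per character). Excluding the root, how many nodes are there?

61

Trace insertions, counting only characters that open a new branch:
  "00010111" → 8 new (0, 0, 0, 1, 0, 1, 1, 1)
  "1110101" → 7 new (1, 1, 1, 0, 1, 0, 1)
  "00011011000" → prefix "0001" already present; 7 new (1, 0, 1, 1, 0, 0, 0)
  "1010000011" → prefix "1" already present; 9 new (0, 1, 0, 0, 0, 0, 0, 1, 1)
  "111010011" → prefix "111010" already present; 3 new (0, 1, 1)
  "101110011" → prefix "101" already present; 6 new (1, 1, 0, 0, 1, 1)
  "1101" → prefix "11" already present; 2 new (0, 1)
  "000000" → prefix "000" already present; 3 new (0, 0, 0)
  "0111100010" → prefix "0" already present; 9 new (1, 1, 1, 1, 0, 0, 0, 1, 0)
  "00011111" → prefix "00011" already present; 3 new (1, 1, 1)
  "0111010" → prefix "0111" already present; 3 new (0, 1, 0)
  "11010" → prefix "1101" already present; 1 new (0)
  "000110" → prefix "000110" already present; 0 new (none)
Total nodes = 8 + 7 + 7 + 9 + 3 + 6 + 2 + 3 + 9 + 3 + 3 + 1 + 0 = 61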